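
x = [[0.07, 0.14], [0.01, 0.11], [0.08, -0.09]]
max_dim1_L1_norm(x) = 0.21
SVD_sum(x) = [[0.02, 0.15], [0.01, 0.11], [-0.01, -0.08]] + [[0.05, -0.01], [-0.0, 0.00], [0.09, -0.01]]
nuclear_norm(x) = 0.31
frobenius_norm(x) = 0.23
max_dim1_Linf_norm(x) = 0.14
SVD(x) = [[-0.74,0.49], [-0.55,-0.04], [0.39,0.87]] @ diag([0.20068414708329932, 0.1045269013672974]) @ [[-0.13,  -0.99], [0.99,  -0.13]]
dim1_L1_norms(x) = [0.21, 0.12, 0.17]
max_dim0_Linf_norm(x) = 0.14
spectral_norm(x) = 0.20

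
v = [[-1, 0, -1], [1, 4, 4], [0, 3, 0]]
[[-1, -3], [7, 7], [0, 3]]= v @ [[-1, 3], [0, 1], [2, 0]]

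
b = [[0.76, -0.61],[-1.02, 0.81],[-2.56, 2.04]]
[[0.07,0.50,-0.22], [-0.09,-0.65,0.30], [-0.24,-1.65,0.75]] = b @ [[-0.6, -0.36, -0.73], [-0.87, -1.26, -0.55]]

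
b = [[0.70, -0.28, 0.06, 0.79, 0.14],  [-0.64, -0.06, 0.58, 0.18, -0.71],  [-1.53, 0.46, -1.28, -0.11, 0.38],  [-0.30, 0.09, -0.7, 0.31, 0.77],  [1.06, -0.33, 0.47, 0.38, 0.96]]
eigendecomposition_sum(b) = [[0.50, -0.15, -0.02, 0.37, 0.51], [-0.52, 0.16, 0.02, -0.38, -0.53], [-0.23, 0.07, 0.01, -0.17, -0.24], [0.4, -0.12, -0.02, 0.30, 0.42], [0.85, -0.26, -0.04, 0.63, 0.87]] + [[0.39, -0.12, 0.52, -0.12, -0.11], [0.99, -0.31, 1.3, -0.3, -0.27], [-1.14, 0.35, -1.5, 0.34, 0.32], [-0.62, 0.19, -0.81, 0.19, 0.17], [0.3, -0.09, 0.39, -0.09, -0.08]] + [[-0.26, 0.01, -0.32, 0.38, -0.11], [-0.9, 0.04, -1.08, 1.31, -0.37], [-0.01, 0.0, -0.02, 0.02, -0.01], [-0.0, 0.0, -0.0, 0.00, -0.0], [-0.01, 0.0, -0.01, 0.01, -0.0]] + [[0.07, -0.02, -0.12, 0.15, -0.16], [-0.21, 0.05, 0.35, -0.46, 0.47], [-0.14, 0.03, 0.23, -0.3, 0.31], [-0.08, 0.02, 0.14, -0.18, 0.18], [-0.08, 0.02, 0.13, -0.17, 0.17]] + [[-0.00, 0.00, -0.00, 0.00, -0.00],  [-0.00, 0.00, -0.01, 0.01, -0.01],  [-0.0, 0.00, -0.00, 0.0, -0.00],  [-0.00, 0.00, -0.00, 0.00, -0.0],  [-0.0, 0.00, -0.00, 0.00, -0.0]]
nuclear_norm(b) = 5.66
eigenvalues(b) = [1.84, -1.31, -0.24, 0.34, 0.0]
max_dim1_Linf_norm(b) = 1.53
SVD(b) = [[-0.31, 0.24, -0.71, -0.53, -0.23], [0.07, -0.54, -0.64, 0.54, 0.08], [0.78, 0.32, -0.15, 0.11, -0.51], [0.21, 0.55, -0.25, 0.12, 0.76], [-0.50, 0.5, 0.02, 0.64, -0.32]] @ diag([2.572513004454514, 1.769041122170198, 0.7909344080577004, 0.5222959526104665, 0.00022365231197200107]) @ [[-0.80, 0.24, -0.53, -0.17, -0.04], [0.22, -0.00, -0.48, 0.24, 0.81], [0.28, 0.18, -0.06, -0.93, 0.16], [-0.47, -0.06, 0.67, -0.1, 0.56], [0.12, 0.95, 0.19, 0.21, 0.02]]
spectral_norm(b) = 2.57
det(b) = 0.00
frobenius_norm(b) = 3.26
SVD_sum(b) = [[0.63,-0.19,0.42,0.14,0.04], [-0.15,0.05,-0.1,-0.03,-0.01], [-1.59,0.49,-1.05,-0.34,-0.09], [-0.43,0.13,-0.28,-0.09,-0.02], [1.02,-0.31,0.67,0.22,0.06]] + [[0.1,-0.00,-0.21,0.1,0.35], [-0.21,0.0,0.46,-0.23,-0.78], [0.12,-0.0,-0.27,0.13,0.46], [0.22,-0.0,-0.47,0.23,0.79], [0.20,-0.0,-0.43,0.21,0.72]] + [[-0.16,-0.10,0.03,0.52,-0.09], [-0.14,-0.09,0.03,0.47,-0.08], [-0.03,-0.02,0.01,0.11,-0.02], [-0.06,-0.04,0.01,0.18,-0.03], [0.0,0.0,-0.00,-0.01,0.0]] + [[0.13, 0.02, -0.19, 0.03, -0.15],[-0.13, -0.02, 0.19, -0.03, 0.16],[-0.03, -0.0, 0.04, -0.01, 0.03],[-0.03, -0.00, 0.04, -0.01, 0.04],[-0.16, -0.02, 0.22, -0.03, 0.19]] + [[-0.00, -0.0, -0.0, -0.00, -0.00], [0.0, 0.0, 0.0, 0.00, 0.0], [-0.0, -0.00, -0.00, -0.0, -0.00], [0.0, 0.0, 0.0, 0.0, 0.0], [-0.0, -0.00, -0.00, -0.00, -0.0]]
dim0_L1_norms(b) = [4.23, 1.22, 3.09, 1.77, 2.96]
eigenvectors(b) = [[-0.41,-0.23,0.28,0.25,-0.12], [0.43,-0.58,0.96,-0.74,-0.95], [0.19,0.67,0.02,-0.49,-0.19], [-0.34,0.36,0.00,-0.29,-0.22], [-0.7,-0.18,0.01,-0.27,-0.02]]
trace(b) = 0.63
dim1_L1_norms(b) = [1.97, 2.17, 3.76, 2.17, 3.2]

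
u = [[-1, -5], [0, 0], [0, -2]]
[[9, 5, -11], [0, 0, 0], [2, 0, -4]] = u @ [[-4, -5, 1], [-1, 0, 2]]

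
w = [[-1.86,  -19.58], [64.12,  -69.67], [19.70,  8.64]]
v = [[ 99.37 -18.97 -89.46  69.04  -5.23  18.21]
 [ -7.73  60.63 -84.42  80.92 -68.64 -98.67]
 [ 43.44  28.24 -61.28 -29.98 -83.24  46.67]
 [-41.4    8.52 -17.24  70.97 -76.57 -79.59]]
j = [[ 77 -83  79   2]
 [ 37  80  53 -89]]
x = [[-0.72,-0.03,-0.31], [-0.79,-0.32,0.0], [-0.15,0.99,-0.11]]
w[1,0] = 64.12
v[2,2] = -61.28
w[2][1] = 8.64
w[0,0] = -1.86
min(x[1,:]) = -0.789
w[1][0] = 64.12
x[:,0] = [-0.718, -0.789, -0.153]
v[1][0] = -7.73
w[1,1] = -69.67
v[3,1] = 8.52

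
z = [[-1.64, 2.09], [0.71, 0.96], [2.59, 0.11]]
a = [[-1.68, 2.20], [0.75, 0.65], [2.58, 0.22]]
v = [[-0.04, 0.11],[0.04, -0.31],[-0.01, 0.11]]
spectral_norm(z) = 3.31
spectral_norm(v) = 0.35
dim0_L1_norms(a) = [5.01, 3.07]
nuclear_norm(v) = 0.38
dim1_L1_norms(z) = [3.73, 1.67, 2.7]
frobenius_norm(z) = 3.90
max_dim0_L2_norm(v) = 0.35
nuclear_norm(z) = 5.37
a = z + v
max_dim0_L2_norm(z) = 3.15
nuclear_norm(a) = 5.38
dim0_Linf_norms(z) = [2.59, 2.09]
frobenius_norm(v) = 0.35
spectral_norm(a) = 3.35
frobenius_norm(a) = 3.92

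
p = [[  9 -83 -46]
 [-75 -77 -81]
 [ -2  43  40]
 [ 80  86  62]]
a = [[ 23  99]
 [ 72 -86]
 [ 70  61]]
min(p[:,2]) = -81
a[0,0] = 23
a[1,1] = -86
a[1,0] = 72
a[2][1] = 61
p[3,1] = 86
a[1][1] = -86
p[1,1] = -77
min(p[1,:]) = -81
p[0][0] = 9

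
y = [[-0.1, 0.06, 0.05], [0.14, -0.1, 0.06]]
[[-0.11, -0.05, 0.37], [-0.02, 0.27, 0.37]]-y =[[-0.01, -0.11, 0.32],[-0.16, 0.37, 0.31]]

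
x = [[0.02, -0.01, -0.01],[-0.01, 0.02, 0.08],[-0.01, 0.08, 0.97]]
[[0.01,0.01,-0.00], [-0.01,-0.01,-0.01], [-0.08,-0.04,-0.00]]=x @[[0.44, 0.08, -0.27], [-0.23, -0.40, -0.57], [-0.06, -0.01, 0.04]]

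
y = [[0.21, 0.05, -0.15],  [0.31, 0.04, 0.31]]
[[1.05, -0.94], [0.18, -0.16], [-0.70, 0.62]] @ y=[[-0.07, 0.01, -0.45],[-0.01, 0.0, -0.08],[0.05, -0.01, 0.30]]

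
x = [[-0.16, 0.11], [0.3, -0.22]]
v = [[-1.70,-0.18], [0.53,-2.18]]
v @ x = [[0.22, -0.15], [-0.74, 0.54]]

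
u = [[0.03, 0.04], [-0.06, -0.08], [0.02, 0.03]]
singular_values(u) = [0.12, 0.0]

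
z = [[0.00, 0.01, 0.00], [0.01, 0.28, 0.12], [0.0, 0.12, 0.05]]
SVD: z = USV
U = [[-0.03, 0.66, -0.75], [-0.92, -0.31, -0.24], [-0.39, 0.68, 0.62]]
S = [0.33, 0.0, 0.0]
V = [[-0.03, -0.92, -0.39], [-0.66, 0.31, -0.68], [-0.75, -0.24, 0.62]]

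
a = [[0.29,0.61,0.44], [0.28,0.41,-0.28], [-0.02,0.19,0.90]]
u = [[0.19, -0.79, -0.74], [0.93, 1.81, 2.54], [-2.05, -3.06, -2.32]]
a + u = [[0.48, -0.18, -0.30], [1.21, 2.22, 2.26], [-2.07, -2.87, -1.42]]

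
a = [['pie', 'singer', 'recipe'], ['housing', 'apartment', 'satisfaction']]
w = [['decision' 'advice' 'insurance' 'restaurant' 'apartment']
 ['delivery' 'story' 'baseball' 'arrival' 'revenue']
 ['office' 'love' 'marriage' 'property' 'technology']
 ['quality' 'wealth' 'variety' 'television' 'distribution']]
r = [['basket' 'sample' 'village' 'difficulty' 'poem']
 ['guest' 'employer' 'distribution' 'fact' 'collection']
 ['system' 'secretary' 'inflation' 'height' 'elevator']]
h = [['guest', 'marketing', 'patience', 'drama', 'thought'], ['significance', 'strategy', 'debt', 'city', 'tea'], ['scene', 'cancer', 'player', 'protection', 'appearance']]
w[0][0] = 'decision'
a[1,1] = 'apartment'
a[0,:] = ['pie', 'singer', 'recipe']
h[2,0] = 'scene'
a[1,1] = 'apartment'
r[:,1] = ['sample', 'employer', 'secretary']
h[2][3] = 'protection'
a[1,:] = ['housing', 'apartment', 'satisfaction']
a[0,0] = 'pie'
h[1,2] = 'debt'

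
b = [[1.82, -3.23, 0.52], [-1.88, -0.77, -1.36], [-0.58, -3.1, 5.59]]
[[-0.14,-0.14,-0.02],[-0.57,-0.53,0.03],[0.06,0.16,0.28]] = b @[[0.16, 0.14, -0.04],[0.15, 0.14, -0.01],[0.11, 0.12, 0.04]]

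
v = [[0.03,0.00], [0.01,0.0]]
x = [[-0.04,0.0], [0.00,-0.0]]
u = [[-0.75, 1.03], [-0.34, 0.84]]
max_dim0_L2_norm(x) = 0.04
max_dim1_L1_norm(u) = 1.78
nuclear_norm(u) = 1.73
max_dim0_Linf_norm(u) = 1.03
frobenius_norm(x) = 0.04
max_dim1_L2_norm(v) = 0.03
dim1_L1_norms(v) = [0.03, 0.01]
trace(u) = 0.09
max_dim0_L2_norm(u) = 1.33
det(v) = 0.00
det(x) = 0.00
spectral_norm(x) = 0.04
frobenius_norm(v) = 0.03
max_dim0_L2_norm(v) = 0.03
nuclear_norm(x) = 0.04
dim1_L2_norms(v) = [0.03, 0.01]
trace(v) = 0.03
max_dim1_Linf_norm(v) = 0.03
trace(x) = -0.04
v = u @ x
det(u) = -0.28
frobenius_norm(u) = 1.56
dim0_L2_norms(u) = [0.82, 1.33]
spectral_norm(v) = 0.03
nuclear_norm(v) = 0.03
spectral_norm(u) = 1.55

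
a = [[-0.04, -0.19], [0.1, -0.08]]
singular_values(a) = [0.21, 0.11]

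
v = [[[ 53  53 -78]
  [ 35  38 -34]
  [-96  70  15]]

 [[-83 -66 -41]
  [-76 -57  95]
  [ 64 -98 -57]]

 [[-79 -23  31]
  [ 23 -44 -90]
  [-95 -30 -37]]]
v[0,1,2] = -34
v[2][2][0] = -95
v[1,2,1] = -98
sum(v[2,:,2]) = -96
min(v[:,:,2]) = -90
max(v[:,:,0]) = 64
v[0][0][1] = 53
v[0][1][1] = 38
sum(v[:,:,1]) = -157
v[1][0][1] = -66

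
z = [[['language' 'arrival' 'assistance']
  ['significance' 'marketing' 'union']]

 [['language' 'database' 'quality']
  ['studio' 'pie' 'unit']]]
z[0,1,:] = ['significance', 'marketing', 'union']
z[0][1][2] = 'union'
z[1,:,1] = ['database', 'pie']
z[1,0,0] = 'language'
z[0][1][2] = 'union'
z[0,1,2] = 'union'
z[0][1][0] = 'significance'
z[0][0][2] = 'assistance'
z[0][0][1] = 'arrival'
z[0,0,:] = ['language', 'arrival', 'assistance']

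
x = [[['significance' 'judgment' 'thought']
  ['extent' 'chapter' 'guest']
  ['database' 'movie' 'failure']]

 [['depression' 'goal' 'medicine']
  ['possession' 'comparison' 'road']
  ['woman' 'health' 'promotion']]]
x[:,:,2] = [['thought', 'guest', 'failure'], ['medicine', 'road', 'promotion']]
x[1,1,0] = 'possession'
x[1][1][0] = 'possession'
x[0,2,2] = 'failure'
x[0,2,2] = 'failure'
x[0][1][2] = 'guest'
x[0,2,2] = 'failure'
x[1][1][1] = 'comparison'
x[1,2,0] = 'woman'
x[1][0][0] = 'depression'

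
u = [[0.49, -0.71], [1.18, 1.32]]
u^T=[[0.49,1.18], [-0.71,1.32]]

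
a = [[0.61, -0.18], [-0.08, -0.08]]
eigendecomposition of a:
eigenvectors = [[0.99, 0.25], [-0.11, 0.97]]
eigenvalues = [0.63, -0.1]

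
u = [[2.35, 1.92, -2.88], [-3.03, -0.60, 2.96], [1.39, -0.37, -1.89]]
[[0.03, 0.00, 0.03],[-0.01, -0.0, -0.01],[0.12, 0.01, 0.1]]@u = [[0.11, 0.05, -0.14], [-0.04, -0.02, 0.05], [0.39, 0.19, -0.50]]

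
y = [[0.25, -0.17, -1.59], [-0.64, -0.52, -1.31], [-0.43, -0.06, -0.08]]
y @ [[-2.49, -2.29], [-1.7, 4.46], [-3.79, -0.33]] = [[5.69,-0.81], [7.44,-0.42], [1.48,0.74]]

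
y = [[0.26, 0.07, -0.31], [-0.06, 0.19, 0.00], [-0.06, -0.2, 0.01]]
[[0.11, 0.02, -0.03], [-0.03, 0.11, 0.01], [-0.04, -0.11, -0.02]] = y @ [[0.53, 0.02, 0.08], [0.02, 0.56, 0.07], [0.08, 0.07, 0.18]]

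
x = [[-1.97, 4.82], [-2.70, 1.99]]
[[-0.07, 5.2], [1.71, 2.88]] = x @[[-0.92, -0.39],[-0.39, 0.92]]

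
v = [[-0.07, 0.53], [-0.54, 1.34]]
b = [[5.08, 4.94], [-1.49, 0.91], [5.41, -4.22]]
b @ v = [[-3.02, 9.31], [-0.39, 0.43], [1.90, -2.79]]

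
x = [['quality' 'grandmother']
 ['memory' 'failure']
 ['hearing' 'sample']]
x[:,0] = ['quality', 'memory', 'hearing']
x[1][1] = 'failure'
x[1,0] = 'memory'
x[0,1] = 'grandmother'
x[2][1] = 'sample'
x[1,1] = 'failure'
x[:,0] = ['quality', 'memory', 'hearing']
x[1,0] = 'memory'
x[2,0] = 'hearing'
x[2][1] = 'sample'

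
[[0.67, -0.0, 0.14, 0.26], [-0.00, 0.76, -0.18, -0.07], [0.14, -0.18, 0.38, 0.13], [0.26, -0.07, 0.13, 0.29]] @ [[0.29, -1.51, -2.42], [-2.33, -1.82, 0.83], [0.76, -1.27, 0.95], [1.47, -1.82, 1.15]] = [[0.68, -1.66, -1.19], [-2.01, -1.03, 0.38], [0.94, -0.60, 0.02], [0.76, -0.96, -0.23]]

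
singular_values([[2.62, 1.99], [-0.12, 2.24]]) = [3.6, 1.7]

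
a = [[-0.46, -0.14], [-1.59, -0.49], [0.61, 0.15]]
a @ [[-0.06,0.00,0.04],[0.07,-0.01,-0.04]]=[[0.02, 0.0, -0.01], [0.06, 0.0, -0.04], [-0.03, -0.00, 0.02]]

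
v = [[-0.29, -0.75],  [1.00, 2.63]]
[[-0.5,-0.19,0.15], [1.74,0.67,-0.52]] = v @ [[0.03,-0.38,-0.78],[0.65,0.40,0.10]]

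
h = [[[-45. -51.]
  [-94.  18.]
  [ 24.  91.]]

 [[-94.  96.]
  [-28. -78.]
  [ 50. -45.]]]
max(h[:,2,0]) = 50.0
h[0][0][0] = -45.0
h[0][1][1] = 18.0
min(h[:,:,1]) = -78.0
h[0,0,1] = -51.0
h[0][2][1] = 91.0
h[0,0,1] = -51.0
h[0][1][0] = -94.0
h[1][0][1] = 96.0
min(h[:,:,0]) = -94.0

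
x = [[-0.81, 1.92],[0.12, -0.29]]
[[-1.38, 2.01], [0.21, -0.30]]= x @ [[-1.4, -1.49],[-1.31, 0.42]]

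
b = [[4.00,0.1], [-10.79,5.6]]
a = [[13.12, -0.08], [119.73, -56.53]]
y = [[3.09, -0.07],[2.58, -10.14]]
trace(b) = 9.60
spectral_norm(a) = 132.94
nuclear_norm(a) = 138.45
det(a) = -732.10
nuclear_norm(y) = 13.47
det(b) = 23.48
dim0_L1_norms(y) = [5.67, 10.21]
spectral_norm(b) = 12.66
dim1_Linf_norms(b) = [4.0, 10.79]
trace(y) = -7.05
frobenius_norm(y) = 10.91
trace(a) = -43.41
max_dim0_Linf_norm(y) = 10.14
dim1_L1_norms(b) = [4.1, 16.39]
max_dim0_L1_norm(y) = 10.21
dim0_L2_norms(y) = [4.03, 10.14]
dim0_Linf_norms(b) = [10.79, 5.6]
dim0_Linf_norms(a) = [119.73, 56.53]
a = y @ b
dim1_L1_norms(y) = [3.16, 12.72]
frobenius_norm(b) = 12.80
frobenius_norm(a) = 133.05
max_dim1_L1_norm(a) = 176.26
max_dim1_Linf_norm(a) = 119.73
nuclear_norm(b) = 14.52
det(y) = -31.15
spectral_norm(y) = 10.50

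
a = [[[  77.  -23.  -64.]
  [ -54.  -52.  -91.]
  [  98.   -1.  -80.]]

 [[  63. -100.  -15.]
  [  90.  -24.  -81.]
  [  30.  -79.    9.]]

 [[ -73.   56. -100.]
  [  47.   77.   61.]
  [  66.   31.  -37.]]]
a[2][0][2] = -100.0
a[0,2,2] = -80.0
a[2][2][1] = 31.0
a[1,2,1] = -79.0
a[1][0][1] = -100.0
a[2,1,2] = 61.0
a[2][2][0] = 66.0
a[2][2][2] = -37.0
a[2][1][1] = 77.0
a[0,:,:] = [[77.0, -23.0, -64.0], [-54.0, -52.0, -91.0], [98.0, -1.0, -80.0]]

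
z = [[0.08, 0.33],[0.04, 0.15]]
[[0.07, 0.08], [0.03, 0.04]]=z@[[-0.17,0.25], [0.26,0.19]]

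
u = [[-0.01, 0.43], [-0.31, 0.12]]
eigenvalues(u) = [(0.05+0.36j), (0.05-0.36j)]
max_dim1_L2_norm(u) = 0.43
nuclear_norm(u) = 0.75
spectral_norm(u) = 0.46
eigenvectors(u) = [[(0.76+0j), (0.76-0j)],[(0.12+0.64j), 0.12-0.64j]]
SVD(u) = [[-0.88, -0.47], [-0.47, 0.88]] @ diag([0.4625245323501324, 0.2856064722205911]) @ [[0.33,-0.94], [-0.94,-0.33]]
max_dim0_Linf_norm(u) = 0.43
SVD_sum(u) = [[-0.14, 0.39], [-0.07, 0.2]] + [[0.13,0.04],[-0.24,-0.08]]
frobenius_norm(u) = 0.54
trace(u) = 0.11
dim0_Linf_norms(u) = [0.31, 0.43]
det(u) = 0.13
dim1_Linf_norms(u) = [0.43, 0.31]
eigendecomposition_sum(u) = [[-0.01+0.18j, (0.21-0.03j)],  [-0.15+0.02j, 0.06+0.17j]] + [[(-0.01-0.18j),  0.21+0.03j], [-0.15-0.02j,  (0.06-0.17j)]]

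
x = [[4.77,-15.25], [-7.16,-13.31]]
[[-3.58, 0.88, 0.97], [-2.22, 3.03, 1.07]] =x@[[-0.08, -0.2, -0.02], [0.21, -0.12, -0.07]]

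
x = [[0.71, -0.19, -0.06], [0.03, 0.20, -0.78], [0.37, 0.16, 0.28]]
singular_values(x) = [0.86, 0.79, 0.28]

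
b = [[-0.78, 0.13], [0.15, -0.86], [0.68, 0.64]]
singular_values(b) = [1.16, 0.96]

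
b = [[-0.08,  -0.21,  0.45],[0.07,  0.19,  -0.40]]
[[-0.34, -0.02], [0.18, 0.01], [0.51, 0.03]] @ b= [[0.03, 0.07, -0.15],  [-0.01, -0.04, 0.08],  [-0.04, -0.1, 0.22]]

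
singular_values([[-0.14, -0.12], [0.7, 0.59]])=[0.93, 0.0]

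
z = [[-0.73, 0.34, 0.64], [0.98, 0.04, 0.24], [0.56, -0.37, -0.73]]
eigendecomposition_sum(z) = [[-0.81, 0.31, 0.57], [0.39, -0.15, -0.28], [0.77, -0.30, -0.54]] + [[0.08, 0.03, 0.07], [0.66, 0.21, 0.58], [-0.24, -0.08, -0.21]] + [[-0.01, -0.00, -0.0], [-0.07, -0.02, -0.06], [0.03, 0.01, 0.03]]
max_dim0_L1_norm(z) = 2.27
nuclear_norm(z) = 2.38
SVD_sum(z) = [[-0.83, 0.29, 0.50], [0.55, -0.19, -0.33], [0.76, -0.26, -0.46]] + [[0.10, 0.05, 0.14], [0.43, 0.23, 0.57], [-0.2, -0.11, -0.27]] + [[-0.0, -0.00, 0.0], [-0.00, -0.00, 0.00], [-0.00, -0.00, 0.00]]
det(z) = -0.00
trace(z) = -1.42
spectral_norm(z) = 1.53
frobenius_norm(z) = 1.75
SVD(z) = [[-0.66, -0.21, 0.72], [0.44, -0.89, 0.15], [0.61, 0.41, 0.68]] @ diag([1.5293399898878164, 0.8498344729433925, 0.0007509507042123344]) @ [[0.82, -0.28, -0.50],[-0.57, -0.31, -0.76],[-0.06, -0.91, 0.41]]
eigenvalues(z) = [-1.51, 0.08, 0.01]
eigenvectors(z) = [[0.68, -0.12, -0.07], [-0.33, -0.93, -0.91], [-0.65, 0.34, 0.4]]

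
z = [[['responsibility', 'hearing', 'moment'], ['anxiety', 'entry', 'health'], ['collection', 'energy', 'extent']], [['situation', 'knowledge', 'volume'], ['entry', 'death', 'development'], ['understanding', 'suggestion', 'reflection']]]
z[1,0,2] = 'volume'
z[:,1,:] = [['anxiety', 'entry', 'health'], ['entry', 'death', 'development']]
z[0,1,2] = 'health'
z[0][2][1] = 'energy'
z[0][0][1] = 'hearing'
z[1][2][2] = 'reflection'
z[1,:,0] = ['situation', 'entry', 'understanding']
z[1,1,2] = 'development'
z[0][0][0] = 'responsibility'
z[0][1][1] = 'entry'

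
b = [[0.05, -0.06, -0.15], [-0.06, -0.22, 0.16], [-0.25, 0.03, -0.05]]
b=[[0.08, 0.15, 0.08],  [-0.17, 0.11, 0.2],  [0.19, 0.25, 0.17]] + [[-0.03, -0.21, -0.23], [0.11, -0.33, -0.04], [-0.44, -0.22, -0.22]]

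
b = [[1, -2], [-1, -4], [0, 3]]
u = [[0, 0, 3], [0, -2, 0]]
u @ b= [[0, 9], [2, 8]]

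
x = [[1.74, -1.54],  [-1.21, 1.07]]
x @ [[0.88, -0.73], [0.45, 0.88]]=[[0.84,-2.63], [-0.58,1.82]]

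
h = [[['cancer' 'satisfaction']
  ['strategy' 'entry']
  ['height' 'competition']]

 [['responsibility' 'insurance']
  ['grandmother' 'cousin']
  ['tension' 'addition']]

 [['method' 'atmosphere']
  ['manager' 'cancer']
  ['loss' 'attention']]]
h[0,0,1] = 'satisfaction'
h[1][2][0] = 'tension'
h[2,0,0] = 'method'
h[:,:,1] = [['satisfaction', 'entry', 'competition'], ['insurance', 'cousin', 'addition'], ['atmosphere', 'cancer', 'attention']]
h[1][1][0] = 'grandmother'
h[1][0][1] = 'insurance'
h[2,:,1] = ['atmosphere', 'cancer', 'attention']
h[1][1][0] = 'grandmother'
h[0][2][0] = 'height'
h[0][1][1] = 'entry'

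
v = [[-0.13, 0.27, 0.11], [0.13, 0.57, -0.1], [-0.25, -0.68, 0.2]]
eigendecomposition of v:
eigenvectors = [[0.08,0.85,0.63], [0.59,-0.09,-0.01], [-0.80,0.53,0.78]]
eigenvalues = [0.72, -0.09, 0.0]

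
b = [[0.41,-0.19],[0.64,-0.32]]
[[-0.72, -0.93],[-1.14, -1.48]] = b@[[-1.49, -1.69], [0.59, 1.26]]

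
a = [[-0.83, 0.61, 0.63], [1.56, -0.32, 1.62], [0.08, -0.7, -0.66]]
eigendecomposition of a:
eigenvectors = [[0.79+0.00j, -0.37+0.05j, -0.37-0.05j], [-0.44+0.00j, -0.77+0.00j, -0.77-0.00j], [-0.43+0.00j, (0.28-0.44j), 0.28+0.44j]]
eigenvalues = [(-1.52+0j), (-0.15+0.83j), (-0.15-0.83j)]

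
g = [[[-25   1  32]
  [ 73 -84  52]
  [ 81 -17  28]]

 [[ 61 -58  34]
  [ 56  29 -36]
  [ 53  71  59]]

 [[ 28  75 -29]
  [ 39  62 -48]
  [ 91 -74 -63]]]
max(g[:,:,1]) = 75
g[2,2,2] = -63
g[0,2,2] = 28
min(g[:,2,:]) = -74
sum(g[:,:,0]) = 457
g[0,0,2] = 32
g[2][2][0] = 91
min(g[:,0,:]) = -58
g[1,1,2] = -36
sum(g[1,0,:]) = 37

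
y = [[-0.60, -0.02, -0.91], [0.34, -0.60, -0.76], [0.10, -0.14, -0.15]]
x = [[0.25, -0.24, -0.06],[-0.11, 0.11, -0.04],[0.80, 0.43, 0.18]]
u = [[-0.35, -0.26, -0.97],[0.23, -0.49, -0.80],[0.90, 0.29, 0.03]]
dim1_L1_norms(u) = [1.58, 1.52, 1.22]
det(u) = -0.38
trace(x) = 0.54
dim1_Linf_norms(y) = [0.91, 0.76, 0.15]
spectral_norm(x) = 0.93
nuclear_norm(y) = 2.09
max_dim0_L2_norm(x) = 0.85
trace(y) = -1.35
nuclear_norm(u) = 2.64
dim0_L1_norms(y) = [1.04, 0.76, 1.82]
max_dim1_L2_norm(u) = 1.06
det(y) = -0.00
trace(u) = -0.81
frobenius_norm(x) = 1.00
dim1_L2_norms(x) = [0.35, 0.16, 0.93]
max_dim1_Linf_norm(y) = 0.91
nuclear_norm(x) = 1.36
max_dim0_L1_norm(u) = 1.8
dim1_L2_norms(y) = [1.09, 1.03, 0.23]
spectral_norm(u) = 1.39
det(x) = 0.02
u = x + y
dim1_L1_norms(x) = [0.55, 0.26, 1.41]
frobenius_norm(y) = 1.51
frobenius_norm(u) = 1.72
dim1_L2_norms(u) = [1.06, 0.97, 0.95]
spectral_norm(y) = 1.29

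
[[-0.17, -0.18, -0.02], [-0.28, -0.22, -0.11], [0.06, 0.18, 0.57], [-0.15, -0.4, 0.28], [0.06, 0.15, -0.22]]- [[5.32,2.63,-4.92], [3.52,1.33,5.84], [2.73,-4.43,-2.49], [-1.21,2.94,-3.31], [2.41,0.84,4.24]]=[[-5.49, -2.81, 4.9], [-3.8, -1.55, -5.95], [-2.67, 4.61, 3.06], [1.06, -3.34, 3.59], [-2.35, -0.69, -4.46]]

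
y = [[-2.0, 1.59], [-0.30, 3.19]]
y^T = [[-2.00, -0.3],  [1.59, 3.19]]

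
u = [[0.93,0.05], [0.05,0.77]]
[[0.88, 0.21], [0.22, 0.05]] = u@[[0.93, 0.22], [0.22, 0.05]]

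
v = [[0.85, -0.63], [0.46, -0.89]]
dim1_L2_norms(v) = [1.06, 1.0]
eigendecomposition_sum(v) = [[0.75, -0.31], [0.22, -0.09]] + [[0.10, -0.32], [0.24, -0.80]]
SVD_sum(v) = [[0.68, -0.78], [0.64, -0.73]] + [[0.17, 0.15], [-0.18, -0.16]]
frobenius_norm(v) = 1.46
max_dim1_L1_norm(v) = 1.48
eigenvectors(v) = [[0.96,0.38],  [0.28,0.93]]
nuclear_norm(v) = 1.75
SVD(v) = [[-0.73,-0.69], [-0.69,0.73]] @ diag([1.4195092859168512, 0.3287755878951943]) @ [[-0.66, 0.75], [-0.75, -0.66]]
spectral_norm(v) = 1.42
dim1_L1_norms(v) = [1.48, 1.35]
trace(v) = -0.04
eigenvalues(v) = [0.66, -0.7]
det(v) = -0.47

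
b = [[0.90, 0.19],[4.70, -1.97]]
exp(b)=[[3.0, 0.17],  [4.32, 0.37]]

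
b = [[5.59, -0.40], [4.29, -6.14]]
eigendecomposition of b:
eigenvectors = [[0.94,0.03], [0.35,1.0]]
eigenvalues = [5.44, -5.99]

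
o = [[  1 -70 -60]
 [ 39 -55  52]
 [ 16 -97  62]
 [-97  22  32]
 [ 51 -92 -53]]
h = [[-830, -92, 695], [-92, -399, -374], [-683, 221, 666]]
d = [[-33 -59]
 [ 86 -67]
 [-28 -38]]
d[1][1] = -67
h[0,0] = -830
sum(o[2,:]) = -19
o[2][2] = 62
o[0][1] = -70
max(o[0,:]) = 1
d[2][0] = -28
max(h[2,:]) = 666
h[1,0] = -92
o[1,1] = -55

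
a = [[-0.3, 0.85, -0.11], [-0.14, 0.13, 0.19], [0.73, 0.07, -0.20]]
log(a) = [[-0.69,1.43,-1.15], [-0.91,-0.44,0.14], [2.42,-2.96,-1.01]]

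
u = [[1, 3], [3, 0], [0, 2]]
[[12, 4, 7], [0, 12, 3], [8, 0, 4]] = u@[[0, 4, 1], [4, 0, 2]]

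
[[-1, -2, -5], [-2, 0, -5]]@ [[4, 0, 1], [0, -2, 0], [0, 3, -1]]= [[-4, -11, 4], [-8, -15, 3]]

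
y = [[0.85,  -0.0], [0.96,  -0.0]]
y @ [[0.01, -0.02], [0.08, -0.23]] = [[0.01, -0.02], [0.01, -0.02]]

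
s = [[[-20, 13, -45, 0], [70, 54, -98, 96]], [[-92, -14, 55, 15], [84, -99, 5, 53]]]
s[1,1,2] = 5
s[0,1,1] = 54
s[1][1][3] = 53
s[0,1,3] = 96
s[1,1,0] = 84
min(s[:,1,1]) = -99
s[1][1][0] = 84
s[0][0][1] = 13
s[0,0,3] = 0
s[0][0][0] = -20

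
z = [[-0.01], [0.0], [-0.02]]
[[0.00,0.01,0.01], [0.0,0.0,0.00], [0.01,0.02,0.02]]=z@[[-0.26, -0.78, -1.15]]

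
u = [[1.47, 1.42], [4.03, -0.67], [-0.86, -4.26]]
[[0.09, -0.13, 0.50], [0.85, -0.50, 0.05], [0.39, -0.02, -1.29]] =u @ [[0.19, -0.12, 0.06],[-0.13, 0.03, 0.29]]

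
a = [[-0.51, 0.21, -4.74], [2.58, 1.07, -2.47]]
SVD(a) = [[-0.83, -0.55], [-0.55, 0.83]] @ diag([5.462849778368355, 2.613670273577144]) @ [[-0.18, -0.14, 0.97],[0.93, 0.30, 0.22]]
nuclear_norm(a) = 8.08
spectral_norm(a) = 5.46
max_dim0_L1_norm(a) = 7.21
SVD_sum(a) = [[0.84,0.64,-4.42], [0.56,0.43,-2.95]] + [[-1.35, -0.43, -0.32], [2.02, 0.64, 0.48]]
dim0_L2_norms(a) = [2.63, 1.09, 5.34]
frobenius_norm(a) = 6.06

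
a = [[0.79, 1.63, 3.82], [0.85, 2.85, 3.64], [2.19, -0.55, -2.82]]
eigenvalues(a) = [-3.99, 0.86, 3.95]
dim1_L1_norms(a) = [6.24, 7.34, 5.56]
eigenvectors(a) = [[-0.51, 0.40, -0.56], [-0.36, -0.84, -0.82], [0.79, 0.37, -0.12]]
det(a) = -13.50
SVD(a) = [[-0.62, 0.19, -0.76], [-0.68, 0.37, 0.64], [0.40, 0.91, -0.1]] @ diag([6.740028005731987, 2.6495159154487835, 0.7557035766304854]) @ [[-0.03, -0.47, -0.88], [0.93, 0.32, -0.20], [-0.38, 0.82, -0.43]]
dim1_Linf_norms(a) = [3.82, 3.64, 2.82]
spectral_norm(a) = 6.74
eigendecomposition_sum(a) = [[-1.03, 0.41, 2.09], [-0.72, 0.29, 1.47], [1.6, -0.64, -3.24]] + [[0.31, -0.22, 0.10], [-0.64, 0.47, -0.20], [0.28, -0.2, 0.09]] + [[1.52, 1.44, 1.63], [2.21, 2.09, 2.37], [0.31, 0.30, 0.33]]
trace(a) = 0.82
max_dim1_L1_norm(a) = 7.34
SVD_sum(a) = [[0.12, 1.95, 3.67], [0.13, 2.14, 4.04], [-0.08, -1.26, -2.37]] + [[0.45, 0.16, -0.1], [0.9, 0.31, -0.19], [2.24, 0.77, -0.48]] + [[0.22, -0.48, 0.25], [-0.18, 0.40, -0.20], [0.03, -0.06, 0.03]]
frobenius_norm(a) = 7.28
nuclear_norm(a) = 10.15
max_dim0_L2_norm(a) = 5.98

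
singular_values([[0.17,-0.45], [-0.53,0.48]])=[0.84, 0.19]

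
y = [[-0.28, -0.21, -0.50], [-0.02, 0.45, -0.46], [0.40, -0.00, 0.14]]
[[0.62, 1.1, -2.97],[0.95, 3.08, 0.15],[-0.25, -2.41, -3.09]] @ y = [[-1.38, 0.36, -1.23], [-0.27, 1.19, -1.87], [-1.12, -1.03, 0.8]]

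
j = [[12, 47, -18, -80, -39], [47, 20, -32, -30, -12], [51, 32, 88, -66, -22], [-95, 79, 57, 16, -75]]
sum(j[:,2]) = 95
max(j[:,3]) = 16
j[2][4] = -22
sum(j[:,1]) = 178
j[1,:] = [47, 20, -32, -30, -12]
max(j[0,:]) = 47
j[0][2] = -18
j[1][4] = -12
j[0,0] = 12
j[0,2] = -18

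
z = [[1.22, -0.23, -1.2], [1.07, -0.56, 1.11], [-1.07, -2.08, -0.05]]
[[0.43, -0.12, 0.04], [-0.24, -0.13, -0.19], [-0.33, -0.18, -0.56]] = z @[[0.11,  -0.07,  0.02], [0.11,  0.12,  0.26], [-0.27,  0.01,  -0.06]]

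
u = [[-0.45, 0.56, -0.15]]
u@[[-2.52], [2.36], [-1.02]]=[[2.61]]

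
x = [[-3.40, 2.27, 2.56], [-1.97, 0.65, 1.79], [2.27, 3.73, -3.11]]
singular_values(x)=[6.3, 4.45, 0.08]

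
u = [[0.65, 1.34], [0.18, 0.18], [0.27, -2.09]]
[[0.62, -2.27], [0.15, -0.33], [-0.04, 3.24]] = u@[[0.72, -0.23], [0.11, -1.58]]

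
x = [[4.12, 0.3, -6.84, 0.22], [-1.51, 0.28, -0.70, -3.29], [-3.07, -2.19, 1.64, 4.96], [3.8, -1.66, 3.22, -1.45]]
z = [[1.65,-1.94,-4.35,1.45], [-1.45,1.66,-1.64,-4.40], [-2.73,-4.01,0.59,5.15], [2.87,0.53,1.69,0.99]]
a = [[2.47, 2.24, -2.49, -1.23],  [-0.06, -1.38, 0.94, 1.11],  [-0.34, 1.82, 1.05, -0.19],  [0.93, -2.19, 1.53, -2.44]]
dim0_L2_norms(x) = [6.57, 2.78, 7.77, 6.13]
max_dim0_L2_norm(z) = 7.0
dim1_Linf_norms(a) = [2.49, 1.38, 1.82, 2.44]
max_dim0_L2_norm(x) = 7.77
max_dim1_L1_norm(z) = 12.48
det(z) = 50.08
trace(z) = 4.89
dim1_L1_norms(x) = [11.48, 5.78, 11.86, 10.13]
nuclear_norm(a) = 11.42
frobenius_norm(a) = 6.43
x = a + z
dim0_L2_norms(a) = [2.66, 3.88, 3.24, 2.96]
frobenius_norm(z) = 10.82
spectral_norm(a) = 4.84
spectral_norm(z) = 8.35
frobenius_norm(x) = 12.20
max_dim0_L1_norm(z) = 11.99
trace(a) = -0.30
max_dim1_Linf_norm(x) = 6.84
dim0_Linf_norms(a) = [2.47, 2.24, 2.49, 2.44]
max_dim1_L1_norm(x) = 11.86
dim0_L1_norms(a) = [3.8, 7.63, 6.01, 4.97]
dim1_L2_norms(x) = [7.99, 3.7, 6.44, 5.45]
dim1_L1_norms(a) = [8.43, 3.49, 3.4, 7.09]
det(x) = 441.08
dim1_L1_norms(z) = [9.39, 9.15, 12.48, 6.08]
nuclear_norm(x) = 21.93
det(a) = 32.92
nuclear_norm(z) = 18.32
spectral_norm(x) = 8.90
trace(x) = 4.59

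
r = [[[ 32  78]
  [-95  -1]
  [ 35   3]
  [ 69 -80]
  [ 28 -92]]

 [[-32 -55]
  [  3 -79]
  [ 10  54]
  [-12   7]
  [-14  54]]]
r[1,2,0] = 10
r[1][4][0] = -14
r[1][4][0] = -14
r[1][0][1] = -55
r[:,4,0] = [28, -14]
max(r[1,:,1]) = 54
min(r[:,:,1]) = -92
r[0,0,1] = 78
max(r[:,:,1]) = 78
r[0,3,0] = 69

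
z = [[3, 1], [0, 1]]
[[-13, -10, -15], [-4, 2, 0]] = z@[[-3, -4, -5], [-4, 2, 0]]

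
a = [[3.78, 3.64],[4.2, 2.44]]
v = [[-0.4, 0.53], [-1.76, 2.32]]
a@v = [[-7.92, 10.45], [-5.97, 7.89]]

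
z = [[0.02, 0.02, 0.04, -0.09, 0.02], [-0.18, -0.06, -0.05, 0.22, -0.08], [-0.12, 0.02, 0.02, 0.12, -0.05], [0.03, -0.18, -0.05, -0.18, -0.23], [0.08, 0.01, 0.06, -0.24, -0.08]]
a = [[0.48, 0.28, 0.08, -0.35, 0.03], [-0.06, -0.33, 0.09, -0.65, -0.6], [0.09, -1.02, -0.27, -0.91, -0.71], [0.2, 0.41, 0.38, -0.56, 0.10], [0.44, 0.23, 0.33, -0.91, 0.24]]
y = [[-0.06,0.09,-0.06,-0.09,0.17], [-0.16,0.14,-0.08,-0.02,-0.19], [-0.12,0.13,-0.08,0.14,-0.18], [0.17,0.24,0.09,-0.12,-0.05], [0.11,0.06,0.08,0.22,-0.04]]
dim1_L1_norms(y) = [0.47, 0.59, 0.65, 0.67, 0.51]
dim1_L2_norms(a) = [0.66, 0.95, 1.57, 0.82, 1.11]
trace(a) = -0.44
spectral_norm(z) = 0.46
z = y @ a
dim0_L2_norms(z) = [0.23, 0.19, 0.1, 0.4, 0.26]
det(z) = 0.00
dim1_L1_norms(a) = [1.22, 1.73, 3.0, 1.65, 2.15]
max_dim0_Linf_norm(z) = 0.24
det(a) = -0.00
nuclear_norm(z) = 0.93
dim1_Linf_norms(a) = [0.48, 0.65, 1.02, 0.56, 0.91]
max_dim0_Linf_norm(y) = 0.24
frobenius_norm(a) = 2.39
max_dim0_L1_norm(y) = 0.66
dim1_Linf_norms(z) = [0.09, 0.22, 0.12, 0.23, 0.24]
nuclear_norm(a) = 3.99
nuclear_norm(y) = 1.25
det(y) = -0.00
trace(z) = -0.28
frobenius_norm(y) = 0.64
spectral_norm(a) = 1.84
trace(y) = -0.16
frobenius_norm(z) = 0.58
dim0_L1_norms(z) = [0.43, 0.29, 0.22, 0.85, 0.46]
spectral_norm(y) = 0.41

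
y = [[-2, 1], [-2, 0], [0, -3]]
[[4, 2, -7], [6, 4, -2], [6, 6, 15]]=y@[[-3, -2, 1], [-2, -2, -5]]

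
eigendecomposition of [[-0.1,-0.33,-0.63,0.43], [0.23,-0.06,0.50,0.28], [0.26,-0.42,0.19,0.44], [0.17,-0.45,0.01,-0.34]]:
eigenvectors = [[0.57+0.00j, 0.57-0.00j, 0.87+0.00j, -0.73+0.00j], [-0.27-0.44j, (-0.27+0.44j), (0.35+0j), (0.06+0j)], [0.15-0.53j, 0.15+0.53j, (-0.34+0j), (-0.11+0j)], [0.31-0.10j, 0.31+0.10j, (-0.03+0j), 0.68+0.00j]]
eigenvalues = [(0.13+0.77j), (0.13-0.77j), (-0+0j), (-0.57+0j)]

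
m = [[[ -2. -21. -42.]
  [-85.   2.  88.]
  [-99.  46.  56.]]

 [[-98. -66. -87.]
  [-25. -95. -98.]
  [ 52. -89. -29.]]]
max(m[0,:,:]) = 88.0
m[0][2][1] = 46.0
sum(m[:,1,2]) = -10.0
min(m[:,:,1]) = -95.0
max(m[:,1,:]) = 88.0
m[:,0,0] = [-2.0, -98.0]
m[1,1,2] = -98.0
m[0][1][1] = 2.0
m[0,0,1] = -21.0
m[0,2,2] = 56.0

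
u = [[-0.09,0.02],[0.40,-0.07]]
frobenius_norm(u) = 0.42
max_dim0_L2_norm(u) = 0.41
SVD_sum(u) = [[-0.09, 0.02], [0.4, -0.07]] + [[0.0, 0.00], [0.0, 0.0]]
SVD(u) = [[-0.22, 0.98], [0.98, 0.22]] @ diag([0.4163932416971694, 0.004082679135403363]) @ [[0.98,-0.17], [0.17,0.98]]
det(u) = -0.00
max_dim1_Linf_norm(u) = 0.4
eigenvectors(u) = [[-0.24, -0.2], [0.97, -0.98]]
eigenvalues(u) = [-0.17, 0.01]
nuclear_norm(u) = 0.42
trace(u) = -0.16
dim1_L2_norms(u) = [0.09, 0.41]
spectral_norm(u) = 0.42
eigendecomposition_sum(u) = [[-0.09, 0.02],[0.38, -0.08]] + [[0.0, 0.0], [0.02, 0.01]]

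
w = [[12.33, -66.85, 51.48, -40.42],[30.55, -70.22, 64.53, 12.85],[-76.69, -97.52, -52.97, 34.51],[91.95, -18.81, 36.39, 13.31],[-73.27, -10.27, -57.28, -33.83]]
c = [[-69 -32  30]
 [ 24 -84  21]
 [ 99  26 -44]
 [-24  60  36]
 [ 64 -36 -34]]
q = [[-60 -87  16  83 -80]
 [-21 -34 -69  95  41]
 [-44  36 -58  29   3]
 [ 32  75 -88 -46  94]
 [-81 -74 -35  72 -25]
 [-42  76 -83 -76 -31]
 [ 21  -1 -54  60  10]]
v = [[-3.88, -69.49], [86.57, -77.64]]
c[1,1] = -84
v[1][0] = 86.57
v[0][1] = -69.49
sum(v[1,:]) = 8.929999999999993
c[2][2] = -44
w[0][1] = -66.85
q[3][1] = 75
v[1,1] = -77.64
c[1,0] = 24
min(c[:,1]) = -84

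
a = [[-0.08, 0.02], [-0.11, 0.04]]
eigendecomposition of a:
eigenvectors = [[-0.66, -0.20], [-0.75, -0.98]]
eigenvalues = [-0.06, 0.02]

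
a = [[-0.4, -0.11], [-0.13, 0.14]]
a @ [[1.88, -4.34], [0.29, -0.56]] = [[-0.78, 1.80], [-0.2, 0.49]]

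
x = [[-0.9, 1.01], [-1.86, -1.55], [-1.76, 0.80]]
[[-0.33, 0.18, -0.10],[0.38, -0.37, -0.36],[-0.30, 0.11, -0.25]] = x@[[0.04, 0.03, 0.16], [-0.29, 0.2, 0.04]]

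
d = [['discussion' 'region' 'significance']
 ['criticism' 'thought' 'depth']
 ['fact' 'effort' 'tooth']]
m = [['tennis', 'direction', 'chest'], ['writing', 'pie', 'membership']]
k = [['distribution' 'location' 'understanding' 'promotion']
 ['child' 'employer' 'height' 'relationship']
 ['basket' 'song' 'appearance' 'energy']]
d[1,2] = 'depth'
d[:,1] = ['region', 'thought', 'effort']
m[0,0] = 'tennis'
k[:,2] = ['understanding', 'height', 'appearance']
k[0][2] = 'understanding'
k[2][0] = 'basket'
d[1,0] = 'criticism'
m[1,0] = 'writing'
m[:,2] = ['chest', 'membership']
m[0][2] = 'chest'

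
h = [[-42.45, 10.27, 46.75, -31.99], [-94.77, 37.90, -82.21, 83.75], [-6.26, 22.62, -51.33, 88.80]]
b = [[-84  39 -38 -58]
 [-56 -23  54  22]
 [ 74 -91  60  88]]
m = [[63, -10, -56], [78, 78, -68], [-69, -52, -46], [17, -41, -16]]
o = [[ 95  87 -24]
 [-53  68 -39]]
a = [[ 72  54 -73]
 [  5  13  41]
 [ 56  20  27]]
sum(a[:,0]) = 133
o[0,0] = 95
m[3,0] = 17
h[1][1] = 37.9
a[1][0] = 5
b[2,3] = 88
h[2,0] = -6.26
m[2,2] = -46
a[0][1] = 54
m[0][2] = -56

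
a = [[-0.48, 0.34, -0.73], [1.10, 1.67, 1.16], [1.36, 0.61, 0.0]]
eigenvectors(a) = [[(0.04+0j), (-0.16+0.6j), (-0.16-0.6j)], [0.95+0.00j, (-0.13-0.37j), -0.13+0.37j], [(0.3+0j), (0.68+0j), 0.68-0.00j]]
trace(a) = 1.19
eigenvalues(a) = [(2.09+0j), (-0.45+0.88j), (-0.45-0.88j)]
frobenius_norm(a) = 2.91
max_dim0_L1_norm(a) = 2.94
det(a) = 2.04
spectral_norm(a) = 2.62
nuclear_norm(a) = 4.39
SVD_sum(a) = [[-0.25, -0.26, -0.17], [1.45, 1.45, 0.96], [0.81, 0.81, 0.53]] + [[0.02, -0.01, -0.02],  [-0.31, 0.12, 0.28],  [0.57, -0.23, -0.51]] + [[-0.25, 0.60, -0.54], [-0.04, 0.09, -0.08], [-0.01, 0.03, -0.02]]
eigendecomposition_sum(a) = [[0.05-0.00j, 0.08-0.00j, (0.03+0j)], [1.12-0.00j, (1.84-0j), 0.63+0.00j], [0.36-0.00j, (0.59-0j), 0.20+0.00j]] + [[-0.26+0.41j, 0.13+0.05j, (-0.38-0.2j)], [(-0.01-0.3j), (-0.08+0.02j), (0.27-0.03j)], [0.50+0.16j, (0.01-0.15j), -0.10+0.45j]] + [[(-0.26-0.41j), (0.13-0.05j), (-0.38+0.2j)],[-0.01+0.30j, -0.08-0.02j, 0.27+0.03j],[0.50-0.16j, 0.01+0.15j, (-0.1-0.45j)]]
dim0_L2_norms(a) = [1.81, 1.81, 1.37]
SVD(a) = [[-0.15, 0.03, 0.99], [0.86, -0.48, 0.15], [0.48, 0.88, 0.04]] @ diag([2.6238490954680946, 0.9072970919100599, 0.8586780020606124]) @ [[0.64, 0.64, 0.42], [0.71, -0.28, -0.64], [-0.29, 0.71, -0.64]]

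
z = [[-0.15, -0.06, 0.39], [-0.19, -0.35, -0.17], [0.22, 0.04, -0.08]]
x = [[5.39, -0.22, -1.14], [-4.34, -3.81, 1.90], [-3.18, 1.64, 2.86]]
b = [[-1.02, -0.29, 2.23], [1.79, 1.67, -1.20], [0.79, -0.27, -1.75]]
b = x @ z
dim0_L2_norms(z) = [0.33, 0.36, 0.43]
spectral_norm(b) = 3.81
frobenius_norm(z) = 0.65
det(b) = -1.34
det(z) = 0.03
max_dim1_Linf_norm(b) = 2.23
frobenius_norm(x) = 9.40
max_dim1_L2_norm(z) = 0.43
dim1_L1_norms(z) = [0.6, 0.71, 0.34]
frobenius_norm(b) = 4.16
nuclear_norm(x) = 13.98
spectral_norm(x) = 8.37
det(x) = -55.00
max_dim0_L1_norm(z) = 0.64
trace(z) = -0.58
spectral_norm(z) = 0.46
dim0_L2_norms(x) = [7.62, 4.15, 3.62]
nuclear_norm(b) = 5.68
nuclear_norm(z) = 1.03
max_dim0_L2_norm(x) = 7.62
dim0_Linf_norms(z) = [0.22, 0.35, 0.39]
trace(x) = 4.44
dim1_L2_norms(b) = [2.47, 2.73, 1.94]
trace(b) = -1.10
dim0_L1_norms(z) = [0.56, 0.45, 0.64]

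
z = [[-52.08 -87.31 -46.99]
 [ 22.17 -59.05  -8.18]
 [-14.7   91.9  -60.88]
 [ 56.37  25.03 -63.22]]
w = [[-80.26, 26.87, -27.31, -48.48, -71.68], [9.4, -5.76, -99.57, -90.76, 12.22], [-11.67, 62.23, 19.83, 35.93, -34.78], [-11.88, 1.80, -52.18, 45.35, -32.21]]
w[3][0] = -11.88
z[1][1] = -59.05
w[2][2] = 19.83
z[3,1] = 25.03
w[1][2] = -99.57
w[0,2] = -27.31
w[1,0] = 9.4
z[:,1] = [-87.31, -59.05, 91.9, 25.03]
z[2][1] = 91.9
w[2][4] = -34.78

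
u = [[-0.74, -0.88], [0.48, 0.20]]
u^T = [[-0.74, 0.48], [-0.88, 0.20]]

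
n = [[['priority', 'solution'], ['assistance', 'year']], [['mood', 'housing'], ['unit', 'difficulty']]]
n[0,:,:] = [['priority', 'solution'], ['assistance', 'year']]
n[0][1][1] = 'year'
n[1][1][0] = 'unit'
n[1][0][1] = 'housing'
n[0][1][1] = 'year'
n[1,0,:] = ['mood', 'housing']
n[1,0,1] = 'housing'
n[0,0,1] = 'solution'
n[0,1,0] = 'assistance'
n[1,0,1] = 'housing'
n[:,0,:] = [['priority', 'solution'], ['mood', 'housing']]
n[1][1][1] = 'difficulty'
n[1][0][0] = 'mood'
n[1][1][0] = 'unit'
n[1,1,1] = 'difficulty'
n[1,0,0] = 'mood'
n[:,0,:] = [['priority', 'solution'], ['mood', 'housing']]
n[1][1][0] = 'unit'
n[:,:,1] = [['solution', 'year'], ['housing', 'difficulty']]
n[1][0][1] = 'housing'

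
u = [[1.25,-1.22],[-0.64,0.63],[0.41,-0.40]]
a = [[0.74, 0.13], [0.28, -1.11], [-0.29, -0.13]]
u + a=[[1.99,-1.09], [-0.36,-0.48], [0.12,-0.53]]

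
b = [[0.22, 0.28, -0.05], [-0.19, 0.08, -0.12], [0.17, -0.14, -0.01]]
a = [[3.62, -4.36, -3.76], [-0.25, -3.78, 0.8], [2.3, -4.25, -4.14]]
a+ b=[[3.84, -4.08, -3.81], [-0.44, -3.7, 0.68], [2.47, -4.39, -4.15]]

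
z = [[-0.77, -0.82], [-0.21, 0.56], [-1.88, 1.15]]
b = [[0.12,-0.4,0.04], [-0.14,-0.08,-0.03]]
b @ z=[[-0.08, -0.28], [0.18, 0.04]]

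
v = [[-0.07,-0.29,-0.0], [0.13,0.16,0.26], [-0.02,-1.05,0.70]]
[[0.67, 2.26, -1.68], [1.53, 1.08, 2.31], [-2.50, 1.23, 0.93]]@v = [[0.28, 1.93, -0.59],[-0.01, -2.7, 1.90],[0.32, -0.05, 0.97]]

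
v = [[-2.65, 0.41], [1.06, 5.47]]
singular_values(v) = [5.57, 2.68]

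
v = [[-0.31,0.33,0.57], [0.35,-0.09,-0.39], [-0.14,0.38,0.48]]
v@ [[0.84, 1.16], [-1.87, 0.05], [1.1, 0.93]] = [[-0.25, 0.19], [0.03, 0.04], [-0.3, 0.30]]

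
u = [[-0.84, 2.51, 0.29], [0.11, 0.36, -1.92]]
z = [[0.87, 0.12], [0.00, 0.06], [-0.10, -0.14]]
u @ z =[[-0.76, 0.01],[0.29, 0.30]]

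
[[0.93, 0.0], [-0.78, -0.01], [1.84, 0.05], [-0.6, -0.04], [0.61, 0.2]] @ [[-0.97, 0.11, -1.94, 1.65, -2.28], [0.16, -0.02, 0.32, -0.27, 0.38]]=[[-0.90, 0.1, -1.8, 1.53, -2.12], [0.76, -0.09, 1.51, -1.28, 1.77], [-1.78, 0.20, -3.55, 3.02, -4.18], [0.58, -0.07, 1.15, -0.98, 1.35], [-0.56, 0.06, -1.12, 0.95, -1.31]]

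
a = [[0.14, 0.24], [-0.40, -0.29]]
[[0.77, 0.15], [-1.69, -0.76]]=a @ [[3.27, 2.55], [1.31, -0.88]]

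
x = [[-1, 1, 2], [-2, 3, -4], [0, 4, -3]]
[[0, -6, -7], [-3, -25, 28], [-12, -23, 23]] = x @ [[-3, 3, -1], [-3, -5, 2], [0, 1, -5]]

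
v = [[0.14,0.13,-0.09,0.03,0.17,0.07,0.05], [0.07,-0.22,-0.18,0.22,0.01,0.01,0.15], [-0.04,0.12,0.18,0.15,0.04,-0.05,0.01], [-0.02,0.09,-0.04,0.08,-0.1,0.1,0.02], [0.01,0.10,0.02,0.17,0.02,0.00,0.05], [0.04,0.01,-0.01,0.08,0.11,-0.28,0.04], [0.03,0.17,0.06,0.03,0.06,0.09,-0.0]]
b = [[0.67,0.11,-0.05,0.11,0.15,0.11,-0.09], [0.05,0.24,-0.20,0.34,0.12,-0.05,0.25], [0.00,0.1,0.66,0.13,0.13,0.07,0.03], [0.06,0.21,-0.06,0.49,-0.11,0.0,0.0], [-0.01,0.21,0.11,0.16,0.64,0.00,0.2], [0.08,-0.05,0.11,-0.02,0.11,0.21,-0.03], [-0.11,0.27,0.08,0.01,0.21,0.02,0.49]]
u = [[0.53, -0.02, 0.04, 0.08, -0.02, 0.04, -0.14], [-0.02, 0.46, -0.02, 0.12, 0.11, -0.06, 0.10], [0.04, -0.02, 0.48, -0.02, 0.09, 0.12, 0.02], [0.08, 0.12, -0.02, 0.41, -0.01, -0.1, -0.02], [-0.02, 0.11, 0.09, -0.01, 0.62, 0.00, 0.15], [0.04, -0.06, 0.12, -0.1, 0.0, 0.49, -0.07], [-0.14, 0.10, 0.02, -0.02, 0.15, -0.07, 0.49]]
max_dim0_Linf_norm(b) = 0.67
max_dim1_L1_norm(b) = 1.33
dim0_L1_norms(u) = [0.87, 0.89, 0.79, 0.76, 1.0, 0.88, 0.99]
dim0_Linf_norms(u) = [0.53, 0.46, 0.48, 0.41, 0.62, 0.49, 0.49]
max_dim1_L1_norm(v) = 0.86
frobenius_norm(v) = 0.73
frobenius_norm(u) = 1.42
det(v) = 0.00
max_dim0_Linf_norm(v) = 0.28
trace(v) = -0.08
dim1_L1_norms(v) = [0.68, 0.86, 0.59, 0.45, 0.37, 0.57, 0.44]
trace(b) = 3.40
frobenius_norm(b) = 1.61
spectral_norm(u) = 0.84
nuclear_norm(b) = 3.60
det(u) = 0.00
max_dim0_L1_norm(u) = 1.0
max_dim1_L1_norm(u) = 1.0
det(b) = -0.00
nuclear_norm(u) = 3.48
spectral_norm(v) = 0.43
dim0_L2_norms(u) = [0.56, 0.5, 0.51, 0.45, 0.65, 0.52, 0.55]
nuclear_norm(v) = 1.55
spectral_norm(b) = 1.02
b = v + u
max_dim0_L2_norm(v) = 0.36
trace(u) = 3.48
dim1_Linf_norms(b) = [0.67, 0.34, 0.66, 0.49, 0.64, 0.21, 0.49]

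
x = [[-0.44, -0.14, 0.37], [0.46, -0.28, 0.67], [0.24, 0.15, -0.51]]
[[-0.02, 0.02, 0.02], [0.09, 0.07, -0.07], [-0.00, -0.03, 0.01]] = x @ [[0.10, 0.03, -0.08],[-0.02, -0.02, 0.06],[0.05, 0.07, -0.03]]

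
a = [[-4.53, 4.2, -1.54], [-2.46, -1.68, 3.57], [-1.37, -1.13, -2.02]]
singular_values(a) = [6.43, 4.66, 2.53]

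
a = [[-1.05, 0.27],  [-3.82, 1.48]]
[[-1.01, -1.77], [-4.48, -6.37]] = a@[[0.54, 1.73], [-1.63, 0.16]]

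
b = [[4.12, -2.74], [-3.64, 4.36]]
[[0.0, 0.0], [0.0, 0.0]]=b @ [[0.0, -0.00], [-0.0, 0.0]]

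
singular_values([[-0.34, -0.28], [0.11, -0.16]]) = [0.44, 0.19]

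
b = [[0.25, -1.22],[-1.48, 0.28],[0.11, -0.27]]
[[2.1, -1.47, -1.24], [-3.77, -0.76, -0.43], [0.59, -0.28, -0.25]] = b @ [[2.31,  0.77,  0.5], [-1.25,  1.36,  1.12]]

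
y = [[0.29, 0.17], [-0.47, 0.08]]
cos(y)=[[1.00, -0.03], [0.09, 1.04]]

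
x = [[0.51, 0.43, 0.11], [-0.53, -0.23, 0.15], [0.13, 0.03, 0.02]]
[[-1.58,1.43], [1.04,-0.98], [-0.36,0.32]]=x @[[-2.41, 2.15], [-0.29, 0.37], [-2.03, 1.62]]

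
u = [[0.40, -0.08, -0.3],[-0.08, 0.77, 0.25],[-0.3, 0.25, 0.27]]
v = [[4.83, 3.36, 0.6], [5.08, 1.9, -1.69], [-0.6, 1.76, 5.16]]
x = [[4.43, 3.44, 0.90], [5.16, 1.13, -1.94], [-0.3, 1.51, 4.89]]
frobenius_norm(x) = 9.50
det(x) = -40.02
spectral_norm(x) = 7.55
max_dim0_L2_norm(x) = 6.81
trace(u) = 1.44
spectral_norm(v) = 7.98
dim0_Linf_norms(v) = [5.08, 3.36, 5.16]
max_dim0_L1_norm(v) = 10.51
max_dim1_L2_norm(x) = 5.68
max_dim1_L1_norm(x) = 8.77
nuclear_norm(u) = 1.44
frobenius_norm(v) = 9.87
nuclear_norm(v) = 14.14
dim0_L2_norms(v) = [7.04, 4.24, 5.46]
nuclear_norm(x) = 14.17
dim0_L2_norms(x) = [6.81, 3.92, 5.34]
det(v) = -16.90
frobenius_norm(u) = 1.07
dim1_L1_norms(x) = [8.77, 8.23, 6.7]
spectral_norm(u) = 0.95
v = u + x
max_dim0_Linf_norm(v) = 5.16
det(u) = -0.00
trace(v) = 11.89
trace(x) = 10.45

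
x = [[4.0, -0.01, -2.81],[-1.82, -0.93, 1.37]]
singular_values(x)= [5.41, 0.85]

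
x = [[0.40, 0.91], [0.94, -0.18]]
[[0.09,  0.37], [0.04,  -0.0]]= x @ [[0.06,0.07], [0.07,0.38]]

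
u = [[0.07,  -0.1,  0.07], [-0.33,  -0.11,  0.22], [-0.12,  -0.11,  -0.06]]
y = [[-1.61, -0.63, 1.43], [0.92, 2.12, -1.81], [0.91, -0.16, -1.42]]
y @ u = [[-0.08, 0.07, -0.34], [-0.42, -0.13, 0.64], [0.29, 0.08, 0.11]]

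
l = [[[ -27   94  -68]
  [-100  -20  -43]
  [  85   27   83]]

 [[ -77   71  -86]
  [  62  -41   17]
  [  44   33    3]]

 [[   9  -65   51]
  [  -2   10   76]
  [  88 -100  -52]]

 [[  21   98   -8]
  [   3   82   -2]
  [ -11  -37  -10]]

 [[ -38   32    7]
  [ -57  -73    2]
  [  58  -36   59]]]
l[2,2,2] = -52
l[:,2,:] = [[85, 27, 83], [44, 33, 3], [88, -100, -52], [-11, -37, -10], [58, -36, 59]]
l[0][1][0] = -100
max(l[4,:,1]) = 32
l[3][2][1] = -37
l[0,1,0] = -100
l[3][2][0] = -11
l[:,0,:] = [[-27, 94, -68], [-77, 71, -86], [9, -65, 51], [21, 98, -8], [-38, 32, 7]]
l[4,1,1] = -73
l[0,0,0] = -27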